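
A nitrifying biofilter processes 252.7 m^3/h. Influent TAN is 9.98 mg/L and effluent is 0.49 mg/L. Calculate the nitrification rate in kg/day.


Concentration drop: TAN_in - TAN_out = 9.98 - 0.49 = 9.49 mg/L
Hourly TAN removed = Q * dTAN = 252.7 m^3/h * 9.49 mg/L = 2398.123 g/h  (m^3/h * mg/L = g/h)
Daily TAN removed = 2398.123 * 24 = 57554.952 g/day
Convert to kg/day: 57554.952 / 1000 = 57.554952 kg/day

57.554952 kg/day


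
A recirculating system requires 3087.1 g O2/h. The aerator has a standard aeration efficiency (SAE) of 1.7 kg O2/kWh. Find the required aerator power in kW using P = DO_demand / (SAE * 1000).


SAE in g O2/kWh = 1.7 * 1000 = 1700 g/kWh
P = DO_demand / SAE_g = 3087.1 / 1700 = 1.81594 kW

1.81594 kW


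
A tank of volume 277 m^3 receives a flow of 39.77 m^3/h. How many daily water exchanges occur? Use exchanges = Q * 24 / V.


Daily flow volume = 39.77 m^3/h * 24 h = 954.48 m^3/day
Exchanges = daily flow / tank volume = 954.48 / 277 = 3.44578 exchanges/day

3.44578 exchanges/day


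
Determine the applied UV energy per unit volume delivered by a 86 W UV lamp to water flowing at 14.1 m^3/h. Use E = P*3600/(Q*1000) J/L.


Energy delivered per hour = 86 W * 3600 s = 309600 J/h
Volume treated per hour = 14.1 m^3/h * 1000 = 14100 L/h
dose = 309600 / 14100 = 21.9574 J/L

21.9574 J/L


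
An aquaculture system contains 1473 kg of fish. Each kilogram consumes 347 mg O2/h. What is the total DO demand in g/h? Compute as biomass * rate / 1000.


Total O2 consumption (mg/h) = 1473 kg * 347 mg/(kg*h) = 511131 mg/h
Convert to g/h: 511131 / 1000 = 511.131 g/h

511.131 g/h


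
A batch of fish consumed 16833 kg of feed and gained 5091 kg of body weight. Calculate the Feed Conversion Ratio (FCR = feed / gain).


FCR = feed consumed / weight gained
FCR = 16833 kg / 5091 kg = 3.30642

3.30642


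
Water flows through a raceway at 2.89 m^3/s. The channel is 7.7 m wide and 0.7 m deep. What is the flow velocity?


Cross-sectional area = W * d = 7.7 * 0.7 = 5.39 m^2
Velocity = Q / A = 2.89 / 5.39 = 0.536178 m/s

0.536178 m/s


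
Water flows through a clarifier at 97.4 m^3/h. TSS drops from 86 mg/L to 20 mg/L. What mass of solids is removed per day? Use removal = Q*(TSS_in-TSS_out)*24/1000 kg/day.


Concentration drop: TSS_in - TSS_out = 86 - 20 = 66 mg/L
Hourly solids removed = Q * dTSS = 97.4 m^3/h * 66 mg/L = 6428.4 g/h  (m^3/h * mg/L = g/h)
Daily solids removed = 6428.4 * 24 = 154281.6 g/day
Convert g to kg: 154281.6 / 1000 = 154.2816 kg/day

154.2816 kg/day


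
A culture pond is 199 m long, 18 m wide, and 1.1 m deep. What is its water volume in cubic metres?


Base area = L * W = 199 * 18 = 3582 m^2
Volume = area * depth = 3582 * 1.1 = 3940.2 m^3

3940.2 m^3


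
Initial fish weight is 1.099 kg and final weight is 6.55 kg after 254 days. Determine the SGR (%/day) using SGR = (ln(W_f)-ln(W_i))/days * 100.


ln(W_f) = ln(6.55) = 1.879465
ln(W_i) = ln(1.099) = 0.094400675
ln(W_f) - ln(W_i) = 1.879465 - 0.094400675 = 1.7850643
SGR = 1.7850643 / 254 * 100 = 0.702781 %/day

0.702781 %/day


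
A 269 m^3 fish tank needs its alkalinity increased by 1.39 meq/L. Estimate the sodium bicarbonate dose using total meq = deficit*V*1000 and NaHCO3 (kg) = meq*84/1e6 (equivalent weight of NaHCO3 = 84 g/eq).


Tank volume in L = 269 m^3 * 1000 = 269000 L
Total meq required = 1.39 meq/L * 269000 L = 373910 meq
NaHCO3 mass = 373910 meq * 84 mg/meq / 1e6 = 31.4084 kg

31.4084 kg


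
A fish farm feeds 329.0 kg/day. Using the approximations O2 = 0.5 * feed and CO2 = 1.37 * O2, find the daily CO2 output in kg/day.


O2 = 329.0 * 0.5 = 164.5
CO2 = 164.5 * 1.37 = 225.365

225.365 kg/day


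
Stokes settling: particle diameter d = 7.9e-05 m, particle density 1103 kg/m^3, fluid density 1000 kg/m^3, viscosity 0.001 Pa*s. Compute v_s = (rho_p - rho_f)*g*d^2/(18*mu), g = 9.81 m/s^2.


Density difference: rho_p - rho_f = 1103 - 1000 = 103 kg/m^3
d^2 = (7.9e-05)^2 = 6.241e-09 m^2
Numerator = (rho_p - rho_f) * g * d^2 = 103 * 9.81 * 6.241e-09 = 6.3060936e-06
Denominator = 18 * mu = 18 * 0.001 = 0.018
v_s = 6.3060936e-06 / 0.018 = 3.50339e-04 m/s
Check: Re = rho_f * v_s * d / mu = 1000 * 3.50339e-04 * 7.9e-05 / 0.001 = 0.0277 < 1, so Stokes' law applies.

3.50339e-04 m/s


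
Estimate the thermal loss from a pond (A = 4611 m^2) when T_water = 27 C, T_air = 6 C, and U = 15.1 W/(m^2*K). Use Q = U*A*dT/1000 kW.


Temperature difference dT = 27 - 6 = 21 K
Heat loss (W) = U * A * dT = 15.1 * 4611 * 21 = 1462148.1 W
Convert to kW: 1462148.1 / 1000 = 1462.1481 kW

1462.1481 kW


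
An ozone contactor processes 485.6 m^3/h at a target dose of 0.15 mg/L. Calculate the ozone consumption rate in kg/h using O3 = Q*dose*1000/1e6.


O3 demand (mg/h) = Q * dose * 1000 = 485.6 * 0.15 * 1000 = 72840 mg/h
Convert mg to kg: 72840 / 1e6 = 0.07284 kg/h

0.07284 kg/h


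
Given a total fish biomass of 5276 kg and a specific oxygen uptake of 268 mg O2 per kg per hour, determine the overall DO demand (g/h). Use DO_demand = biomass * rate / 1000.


Total O2 consumption (mg/h) = 5276 kg * 268 mg/(kg*h) = 1413968 mg/h
Convert to g/h: 1413968 / 1000 = 1413.968 g/h

1413.968 g/h


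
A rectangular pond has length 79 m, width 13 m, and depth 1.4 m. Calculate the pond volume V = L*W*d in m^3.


Base area = L * W = 79 * 13 = 1027 m^2
Volume = area * depth = 1027 * 1.4 = 1437.8 m^3

1437.8 m^3


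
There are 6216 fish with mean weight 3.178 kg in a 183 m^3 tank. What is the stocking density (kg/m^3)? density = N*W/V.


Total biomass = 6216 fish * 3.178 kg = 19754.448 kg
Density = total biomass / volume = 19754.448 / 183 = 107.948 kg/m^3

107.948 kg/m^3


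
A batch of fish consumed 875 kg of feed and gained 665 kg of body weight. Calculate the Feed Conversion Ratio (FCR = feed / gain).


FCR = feed consumed / weight gained
FCR = 875 kg / 665 kg = 1.31579

1.31579


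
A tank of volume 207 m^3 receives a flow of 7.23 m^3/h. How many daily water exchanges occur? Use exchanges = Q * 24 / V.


Daily flow volume = 7.23 m^3/h * 24 h = 173.52 m^3/day
Exchanges = daily flow / tank volume = 173.52 / 207 = 0.838261 exchanges/day

0.838261 exchanges/day


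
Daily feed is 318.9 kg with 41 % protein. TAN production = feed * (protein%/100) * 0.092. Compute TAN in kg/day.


Protein in feed = 318.9 * 41/100 = 130.749 kg/day
TAN = protein * 0.092 = 130.749 * 0.092 = 12.028908 kg/day

12.028908 kg/day


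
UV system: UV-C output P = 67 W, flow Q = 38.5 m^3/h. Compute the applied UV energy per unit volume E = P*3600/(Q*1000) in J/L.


Energy delivered per hour = 67 W * 3600 s = 241200 J/h
Volume treated per hour = 38.5 m^3/h * 1000 = 38500 L/h
dose = 241200 / 38500 = 6.26494 J/L

6.26494 J/L


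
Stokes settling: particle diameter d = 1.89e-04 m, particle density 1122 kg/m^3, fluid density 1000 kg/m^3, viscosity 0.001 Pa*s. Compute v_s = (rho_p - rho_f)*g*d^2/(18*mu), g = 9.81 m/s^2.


Density difference: rho_p - rho_f = 1122 - 1000 = 122 kg/m^3
d^2 = (1.89e-04)^2 = 3.5721e-08 m^2
Numerator = (rho_p - rho_f) * g * d^2 = 122 * 9.81 * 3.5721e-08 = 4.2751607e-05
Denominator = 18 * mu = 18 * 0.001 = 0.018
v_s = 4.2751607e-05 / 0.018 = 0.00237509 m/s
Check: Re = rho_f * v_s * d / mu = 1000 * 0.00237509 * 1.89e-04 / 0.001 = 0.449 < 1, so Stokes' law applies.

0.00237509 m/s


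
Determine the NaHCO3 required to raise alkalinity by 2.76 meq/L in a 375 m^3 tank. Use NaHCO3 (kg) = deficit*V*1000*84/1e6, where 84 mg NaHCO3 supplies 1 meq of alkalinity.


Tank volume in L = 375 m^3 * 1000 = 375000 L
Total meq required = 2.76 meq/L * 375000 L = 1035000 meq
NaHCO3 mass = 1035000 meq * 84 mg/meq / 1e6 = 86.94 kg

86.94 kg


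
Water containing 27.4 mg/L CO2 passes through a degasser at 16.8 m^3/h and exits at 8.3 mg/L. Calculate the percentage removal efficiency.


CO2_out / CO2_in = 8.3 / 27.4 = 0.30291971
Fraction remaining = 0.30291971
efficiency = (1 - 0.30291971) * 100 = 69.708 %

69.708 %


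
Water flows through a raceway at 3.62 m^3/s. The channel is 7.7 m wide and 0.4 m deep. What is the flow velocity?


Cross-sectional area = W * d = 7.7 * 0.4 = 3.08 m^2
Velocity = Q / A = 3.62 / 3.08 = 1.17532 m/s

1.17532 m/s


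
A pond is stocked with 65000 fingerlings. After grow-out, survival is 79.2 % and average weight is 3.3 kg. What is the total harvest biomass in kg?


Survivors = 65000 * 79.2/100 = 51480 fish
Harvest biomass = survivors * W_f = 51480 * 3.3 = 169884 kg

169884 kg


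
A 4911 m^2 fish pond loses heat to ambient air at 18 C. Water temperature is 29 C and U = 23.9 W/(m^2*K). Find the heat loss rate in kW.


Temperature difference dT = 29 - 18 = 11 K
Heat loss (W) = U * A * dT = 23.9 * 4911 * 11 = 1291101.9 W
Convert to kW: 1291101.9 / 1000 = 1291.1019 kW

1291.1019 kW


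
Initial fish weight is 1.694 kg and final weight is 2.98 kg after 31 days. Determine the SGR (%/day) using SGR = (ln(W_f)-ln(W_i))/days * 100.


ln(W_f) = ln(2.98) = 1.0919233
ln(W_i) = ln(1.694) = 0.5270926
ln(W_f) - ln(W_i) = 1.0919233 - 0.5270926 = 0.5648307
SGR = 0.5648307 / 31 * 100 = 1.82203 %/day

1.82203 %/day


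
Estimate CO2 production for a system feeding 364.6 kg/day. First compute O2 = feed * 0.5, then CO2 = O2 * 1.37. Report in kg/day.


O2 = 364.6 * 0.5 = 182.3
CO2 = 182.3 * 1.37 = 249.751

249.751 kg/day


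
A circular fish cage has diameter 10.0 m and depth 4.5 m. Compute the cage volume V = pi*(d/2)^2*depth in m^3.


r = d/2 = 10.0/2 = 5 m
Base area = pi*r^2 = pi*5^2 = 78.539816 m^2
Volume = 78.539816 * 4.5 = 353.429 m^3

353.429 m^3


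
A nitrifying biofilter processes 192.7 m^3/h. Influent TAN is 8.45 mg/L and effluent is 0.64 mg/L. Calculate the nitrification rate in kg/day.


Concentration drop: TAN_in - TAN_out = 8.45 - 0.64 = 7.81 mg/L
Hourly TAN removed = Q * dTAN = 192.7 m^3/h * 7.81 mg/L = 1504.987 g/h  (m^3/h * mg/L = g/h)
Daily TAN removed = 1504.987 * 24 = 36119.688 g/day
Convert to kg/day: 36119.688 / 1000 = 36.119688 kg/day

36.119688 kg/day


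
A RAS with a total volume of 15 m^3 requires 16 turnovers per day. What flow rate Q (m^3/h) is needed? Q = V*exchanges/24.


Daily recirculation volume = 15 m^3 * 16 = 240 m^3/day
Flow rate Q = daily volume / 24 h = 240 / 24 = 10 m^3/h

10 m^3/h


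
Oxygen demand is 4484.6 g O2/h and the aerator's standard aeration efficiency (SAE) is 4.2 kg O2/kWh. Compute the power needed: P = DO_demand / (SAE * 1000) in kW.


SAE in g O2/kWh = 4.2 * 1000 = 4200 g/kWh
P = DO_demand / SAE_g = 4484.6 / 4200 = 1.06776 kW

1.06776 kW


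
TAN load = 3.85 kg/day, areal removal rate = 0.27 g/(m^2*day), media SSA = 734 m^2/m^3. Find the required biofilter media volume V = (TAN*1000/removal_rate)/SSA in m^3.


A = 3.85*1000 / 0.27 = 14259.259 m^2
V = 14259.259 / 734 = 19.4268

19.4268 m^3


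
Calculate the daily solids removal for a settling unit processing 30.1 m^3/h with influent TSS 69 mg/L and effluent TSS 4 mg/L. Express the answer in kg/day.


Concentration drop: TSS_in - TSS_out = 69 - 4 = 65 mg/L
Hourly solids removed = Q * dTSS = 30.1 m^3/h * 65 mg/L = 1956.5 g/h  (m^3/h * mg/L = g/h)
Daily solids removed = 1956.5 * 24 = 46956 g/day
Convert g to kg: 46956 / 1000 = 46.956 kg/day

46.956 kg/day


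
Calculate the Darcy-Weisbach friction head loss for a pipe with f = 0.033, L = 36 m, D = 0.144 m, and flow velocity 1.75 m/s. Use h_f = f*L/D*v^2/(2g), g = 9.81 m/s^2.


v^2 = 1.75^2 = 3.0625 m^2/s^2
L/D = 36/0.144 = 250
h_f = f*(L/D)*v^2/(2g) = 0.033 * 250 * 3.0625 / 19.62 = 1.28775 m

1.28775 m


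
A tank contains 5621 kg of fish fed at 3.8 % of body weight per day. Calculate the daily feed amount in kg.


Feeding rate fraction = 3.8% / 100 = 0.038
Daily feed = 5621 kg * 0.038 = 213.598 kg/day

213.598 kg/day


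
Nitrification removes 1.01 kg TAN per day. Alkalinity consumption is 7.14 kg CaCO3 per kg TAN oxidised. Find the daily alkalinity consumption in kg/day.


Alkalinity factor: 7.14 kg CaCO3 consumed per kg TAN nitrified
alk = 1.01 kg TAN * 7.14 = 7.2114 kg CaCO3/day

7.2114 kg CaCO3/day


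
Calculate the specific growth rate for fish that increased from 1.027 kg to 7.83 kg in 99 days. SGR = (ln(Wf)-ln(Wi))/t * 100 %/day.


ln(W_f) = ln(7.83) = 2.0579625
ln(W_i) = ln(1.027) = 0.026641931
ln(W_f) - ln(W_i) = 2.0579625 - 0.026641931 = 2.0313206
SGR = 2.0313206 / 99 * 100 = 2.05184 %/day

2.05184 %/day


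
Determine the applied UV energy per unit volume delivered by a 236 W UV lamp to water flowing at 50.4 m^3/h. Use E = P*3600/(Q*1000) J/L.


Energy delivered per hour = 236 W * 3600 s = 849600 J/h
Volume treated per hour = 50.4 m^3/h * 1000 = 50400 L/h
dose = 849600 / 50400 = 16.8571 J/L

16.8571 J/L


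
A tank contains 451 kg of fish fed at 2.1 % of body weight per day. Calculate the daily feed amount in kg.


Feeding rate fraction = 2.1% / 100 = 0.021
Daily feed = 451 kg * 0.021 = 9.471 kg/day

9.471 kg/day


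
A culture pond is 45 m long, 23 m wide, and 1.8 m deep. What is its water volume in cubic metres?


Base area = L * W = 45 * 23 = 1035 m^2
Volume = area * depth = 1035 * 1.8 = 1863 m^3

1863 m^3


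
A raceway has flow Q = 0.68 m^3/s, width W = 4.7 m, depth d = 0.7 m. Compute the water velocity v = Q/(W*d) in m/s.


Cross-sectional area = W * d = 4.7 * 0.7 = 3.29 m^2
Velocity = Q / A = 0.68 / 3.29 = 0.206687 m/s

0.206687 m/s


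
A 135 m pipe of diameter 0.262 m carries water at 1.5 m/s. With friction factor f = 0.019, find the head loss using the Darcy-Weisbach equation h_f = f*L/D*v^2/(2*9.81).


v^2 = 1.5^2 = 2.25 m^2/s^2
L/D = 135/0.262 = 515.26718
h_f = f*(L/D)*v^2/(2g) = 0.019 * 515.26718 * 2.25 / 19.62 = 1.12272 m

1.12272 m


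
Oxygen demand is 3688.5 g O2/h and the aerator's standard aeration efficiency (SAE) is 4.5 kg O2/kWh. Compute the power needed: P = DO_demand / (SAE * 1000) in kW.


SAE in g O2/kWh = 4.5 * 1000 = 4500 g/kWh
P = DO_demand / SAE_g = 3688.5 / 4500 = 0.819667 kW

0.819667 kW


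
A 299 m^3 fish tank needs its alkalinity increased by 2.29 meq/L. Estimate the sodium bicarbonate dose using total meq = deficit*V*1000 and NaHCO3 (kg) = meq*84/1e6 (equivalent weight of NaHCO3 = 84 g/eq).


Tank volume in L = 299 m^3 * 1000 = 299000 L
Total meq required = 2.29 meq/L * 299000 L = 684710 meq
NaHCO3 mass = 684710 meq * 84 mg/meq / 1e6 = 57.5156 kg

57.5156 kg


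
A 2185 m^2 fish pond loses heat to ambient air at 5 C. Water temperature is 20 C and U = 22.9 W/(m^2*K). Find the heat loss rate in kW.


Temperature difference dT = 20 - 5 = 15 K
Heat loss (W) = U * A * dT = 22.9 * 2185 * 15 = 750547.5 W
Convert to kW: 750547.5 / 1000 = 750.5475 kW

750.5475 kW


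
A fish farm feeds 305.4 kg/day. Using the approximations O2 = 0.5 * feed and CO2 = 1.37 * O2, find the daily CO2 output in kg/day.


O2 = 305.4 * 0.5 = 152.7
CO2 = 152.7 * 1.37 = 209.199

209.199 kg/day


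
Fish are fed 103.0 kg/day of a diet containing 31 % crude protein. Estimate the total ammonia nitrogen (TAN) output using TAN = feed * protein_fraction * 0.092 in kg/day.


Protein in feed = 103.0 * 31/100 = 31.93 kg/day
TAN = protein * 0.092 = 31.93 * 0.092 = 2.93756 kg/day

2.93756 kg/day


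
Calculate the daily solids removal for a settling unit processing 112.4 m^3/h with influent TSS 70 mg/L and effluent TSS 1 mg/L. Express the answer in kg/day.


Concentration drop: TSS_in - TSS_out = 70 - 1 = 69 mg/L
Hourly solids removed = Q * dTSS = 112.4 m^3/h * 69 mg/L = 7755.6 g/h  (m^3/h * mg/L = g/h)
Daily solids removed = 7755.6 * 24 = 186134.4 g/day
Convert g to kg: 186134.4 / 1000 = 186.1344 kg/day

186.1344 kg/day


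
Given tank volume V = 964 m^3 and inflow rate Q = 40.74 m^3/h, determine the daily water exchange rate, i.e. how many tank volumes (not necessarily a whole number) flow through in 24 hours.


Daily flow volume = 40.74 m^3/h * 24 h = 977.76 m^3/day
Exchanges = daily flow / tank volume = 977.76 / 964 = 1.01427 exchanges/day

1.01427 exchanges/day


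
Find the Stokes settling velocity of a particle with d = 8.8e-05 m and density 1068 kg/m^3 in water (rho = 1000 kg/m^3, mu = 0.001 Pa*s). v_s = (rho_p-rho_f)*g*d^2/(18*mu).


Density difference: rho_p - rho_f = 1068 - 1000 = 68 kg/m^3
d^2 = (8.8e-05)^2 = 7.744e-09 m^2
Numerator = (rho_p - rho_f) * g * d^2 = 68 * 9.81 * 7.744e-09 = 5.1658675e-06
Denominator = 18 * mu = 18 * 0.001 = 0.018
v_s = 5.1658675e-06 / 0.018 = 2.86993e-04 m/s
Check: Re = rho_f * v_s * d / mu = 1000 * 2.86993e-04 * 8.8e-05 / 0.001 = 0.0253 < 1, so Stokes' law applies.

2.86993e-04 m/s


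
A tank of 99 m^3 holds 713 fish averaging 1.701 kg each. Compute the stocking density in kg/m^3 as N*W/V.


Total biomass = 713 fish * 1.701 kg = 1212.813 kg
Density = total biomass / volume = 1212.813 / 99 = 12.2506 kg/m^3

12.2506 kg/m^3


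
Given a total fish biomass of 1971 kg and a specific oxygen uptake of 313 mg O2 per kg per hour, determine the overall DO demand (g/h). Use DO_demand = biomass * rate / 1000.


Total O2 consumption (mg/h) = 1971 kg * 313 mg/(kg*h) = 616923 mg/h
Convert to g/h: 616923 / 1000 = 616.923 g/h

616.923 g/h


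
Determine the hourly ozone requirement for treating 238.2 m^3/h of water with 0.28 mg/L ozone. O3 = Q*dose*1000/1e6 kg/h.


O3 demand (mg/h) = Q * dose * 1000 = 238.2 * 0.28 * 1000 = 66696 mg/h
Convert mg to kg: 66696 / 1e6 = 0.066696 kg/h

0.066696 kg/h


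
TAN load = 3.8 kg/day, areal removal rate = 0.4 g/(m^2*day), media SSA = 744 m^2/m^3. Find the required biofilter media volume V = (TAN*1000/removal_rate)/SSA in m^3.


A = 3.8*1000 / 0.4 = 9500 m^2
V = 9500 / 744 = 12.7688

12.7688 m^3


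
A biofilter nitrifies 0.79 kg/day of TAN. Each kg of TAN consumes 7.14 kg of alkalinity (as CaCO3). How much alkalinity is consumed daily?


Alkalinity factor: 7.14 kg CaCO3 consumed per kg TAN nitrified
alk = 0.79 kg TAN * 7.14 = 5.6406 kg CaCO3/day

5.6406 kg CaCO3/day


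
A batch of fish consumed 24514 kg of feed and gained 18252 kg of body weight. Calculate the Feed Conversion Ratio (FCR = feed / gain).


FCR = feed consumed / weight gained
FCR = 24514 kg / 18252 kg = 1.34309

1.34309


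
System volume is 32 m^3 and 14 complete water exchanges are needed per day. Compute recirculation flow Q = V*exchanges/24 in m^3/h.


Daily recirculation volume = 32 m^3 * 14 = 448 m^3/day
Flow rate Q = daily volume / 24 h = 448 / 24 = 18.6667 m^3/h

18.6667 m^3/h


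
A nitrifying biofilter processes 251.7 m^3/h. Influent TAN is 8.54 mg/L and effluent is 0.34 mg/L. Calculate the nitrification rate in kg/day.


Concentration drop: TAN_in - TAN_out = 8.54 - 0.34 = 8.2 mg/L
Hourly TAN removed = Q * dTAN = 251.7 m^3/h * 8.2 mg/L = 2063.94 g/h  (m^3/h * mg/L = g/h)
Daily TAN removed = 2063.94 * 24 = 49534.56 g/day
Convert to kg/day: 49534.56 / 1000 = 49.53456 kg/day

49.53456 kg/day


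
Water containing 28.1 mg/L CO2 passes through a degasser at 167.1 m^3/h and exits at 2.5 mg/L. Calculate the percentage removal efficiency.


CO2_out / CO2_in = 2.5 / 28.1 = 0.088967972
Fraction remaining = 0.088967972
efficiency = (1 - 0.088967972) * 100 = 91.1032 %

91.1032 %


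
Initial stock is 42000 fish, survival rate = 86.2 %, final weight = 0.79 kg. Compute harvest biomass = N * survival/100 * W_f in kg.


Survivors = 42000 * 86.2/100 = 36204 fish
Harvest biomass = survivors * W_f = 36204 * 0.79 = 28601.16 kg

28601.16 kg


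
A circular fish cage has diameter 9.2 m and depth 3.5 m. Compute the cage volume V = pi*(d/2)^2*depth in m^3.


r = d/2 = 9.2/2 = 4.6 m
Base area = pi*r^2 = pi*4.6^2 = 66.476101 m^2
Volume = 66.476101 * 3.5 = 232.666 m^3

232.666 m^3


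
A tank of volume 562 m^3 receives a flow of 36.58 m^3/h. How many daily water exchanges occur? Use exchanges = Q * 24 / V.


Daily flow volume = 36.58 m^3/h * 24 h = 877.92 m^3/day
Exchanges = daily flow / tank volume = 877.92 / 562 = 1.56214 exchanges/day

1.56214 exchanges/day


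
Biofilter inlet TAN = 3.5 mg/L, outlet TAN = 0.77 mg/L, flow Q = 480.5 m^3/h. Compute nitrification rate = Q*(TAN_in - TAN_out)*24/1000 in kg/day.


Concentration drop: TAN_in - TAN_out = 3.5 - 0.77 = 2.73 mg/L
Hourly TAN removed = Q * dTAN = 480.5 m^3/h * 2.73 mg/L = 1311.765 g/h  (m^3/h * mg/L = g/h)
Daily TAN removed = 1311.765 * 24 = 31482.36 g/day
Convert to kg/day: 31482.36 / 1000 = 31.48236 kg/day

31.48236 kg/day


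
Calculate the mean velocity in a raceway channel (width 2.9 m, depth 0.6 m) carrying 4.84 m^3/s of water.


Cross-sectional area = W * d = 2.9 * 0.6 = 1.74 m^2
Velocity = Q / A = 4.84 / 1.74 = 2.78161 m/s

2.78161 m/s


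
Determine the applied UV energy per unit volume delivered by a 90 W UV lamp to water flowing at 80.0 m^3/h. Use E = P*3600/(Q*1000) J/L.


Energy delivered per hour = 90 W * 3600 s = 324000 J/h
Volume treated per hour = 80.0 m^3/h * 1000 = 80000 L/h
dose = 324000 / 80000 = 4.05 J/L

4.05 J/L


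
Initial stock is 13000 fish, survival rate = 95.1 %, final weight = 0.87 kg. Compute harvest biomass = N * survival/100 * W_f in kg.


Survivors = 13000 * 95.1/100 = 12363 fish
Harvest biomass = survivors * W_f = 12363 * 0.87 = 10755.81 kg

10755.81 kg


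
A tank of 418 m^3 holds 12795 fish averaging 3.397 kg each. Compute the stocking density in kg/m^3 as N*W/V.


Total biomass = 12795 fish * 3.397 kg = 43464.615 kg
Density = total biomass / volume = 43464.615 / 418 = 103.982 kg/m^3

103.982 kg/m^3


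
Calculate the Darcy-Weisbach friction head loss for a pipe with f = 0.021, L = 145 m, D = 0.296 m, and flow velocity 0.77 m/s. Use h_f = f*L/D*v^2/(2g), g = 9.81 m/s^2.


v^2 = 0.77^2 = 0.5929 m^2/s^2
L/D = 145/0.296 = 489.86486
h_f = f*(L/D)*v^2/(2g) = 0.021 * 489.86486 * 0.5929 / 19.62 = 0.310869 m

0.310869 m


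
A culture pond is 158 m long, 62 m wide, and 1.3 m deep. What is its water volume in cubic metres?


Base area = L * W = 158 * 62 = 9796 m^2
Volume = area * depth = 9796 * 1.3 = 12734.8 m^3

12734.8 m^3


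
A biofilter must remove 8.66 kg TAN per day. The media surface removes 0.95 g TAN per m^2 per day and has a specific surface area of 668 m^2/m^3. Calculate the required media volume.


A = 8.66*1000 / 0.95 = 9115.7895 m^2
V = 9115.7895 / 668 = 13.6464

13.6464 m^3


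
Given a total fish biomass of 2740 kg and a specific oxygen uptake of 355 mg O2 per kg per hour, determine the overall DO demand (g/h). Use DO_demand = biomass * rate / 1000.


Total O2 consumption (mg/h) = 2740 kg * 355 mg/(kg*h) = 972700 mg/h
Convert to g/h: 972700 / 1000 = 972.7 g/h

972.7 g/h


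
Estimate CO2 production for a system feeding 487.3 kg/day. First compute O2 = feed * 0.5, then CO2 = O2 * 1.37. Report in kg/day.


O2 = 487.3 * 0.5 = 243.65
CO2 = 243.65 * 1.37 = 333.8005

333.8005 kg/day


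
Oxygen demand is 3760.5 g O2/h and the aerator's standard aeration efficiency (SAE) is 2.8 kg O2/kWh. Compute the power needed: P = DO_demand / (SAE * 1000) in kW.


SAE in g O2/kWh = 2.8 * 1000 = 2800 g/kWh
P = DO_demand / SAE_g = 3760.5 / 2800 = 1.34304 kW

1.34304 kW


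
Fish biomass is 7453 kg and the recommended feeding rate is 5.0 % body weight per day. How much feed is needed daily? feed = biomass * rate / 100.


Feeding rate fraction = 5.0% / 100 = 0.05
Daily feed = 7453 kg * 0.05 = 372.65 kg/day

372.65 kg/day


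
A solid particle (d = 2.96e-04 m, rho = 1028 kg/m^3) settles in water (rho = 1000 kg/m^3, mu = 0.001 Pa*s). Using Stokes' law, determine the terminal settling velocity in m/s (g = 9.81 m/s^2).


Density difference: rho_p - rho_f = 1028 - 1000 = 28 kg/m^3
d^2 = (2.96e-04)^2 = 8.7616e-08 m^2
Numerator = (rho_p - rho_f) * g * d^2 = 28 * 9.81 * 8.7616e-08 = 2.4066363e-05
Denominator = 18 * mu = 18 * 0.001 = 0.018
v_s = 2.4066363e-05 / 0.018 = 0.00133702 m/s
Check: Re = rho_f * v_s * d / mu = 1000 * 0.00133702 * 2.96e-04 / 0.001 = 0.396 < 1, so Stokes' law applies.

0.00133702 m/s


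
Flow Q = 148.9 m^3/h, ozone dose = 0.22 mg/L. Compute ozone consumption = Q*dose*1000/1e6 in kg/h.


O3 demand (mg/h) = Q * dose * 1000 = 148.9 * 0.22 * 1000 = 32758 mg/h
Convert mg to kg: 32758 / 1e6 = 0.032758 kg/h

0.032758 kg/h


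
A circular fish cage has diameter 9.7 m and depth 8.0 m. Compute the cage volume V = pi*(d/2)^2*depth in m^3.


r = d/2 = 9.7/2 = 4.85 m
Base area = pi*r^2 = pi*4.85^2 = 73.898113 m^2
Volume = 73.898113 * 8.0 = 591.185 m^3

591.185 m^3


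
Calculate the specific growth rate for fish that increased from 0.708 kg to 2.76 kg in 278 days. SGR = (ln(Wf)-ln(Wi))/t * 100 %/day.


ln(W_f) = ln(2.76) = 1.0152307
ln(W_i) = ln(0.708) = -0.34531119
ln(W_f) - ln(W_i) = 1.0152307 - -0.34531119 = 1.3605419
SGR = 1.3605419 / 278 * 100 = 0.489404 %/day

0.489404 %/day


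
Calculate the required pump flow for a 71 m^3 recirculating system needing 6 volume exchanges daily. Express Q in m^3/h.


Daily recirculation volume = 71 m^3 * 6 = 426 m^3/day
Flow rate Q = daily volume / 24 h = 426 / 24 = 17.75 m^3/h

17.75 m^3/h


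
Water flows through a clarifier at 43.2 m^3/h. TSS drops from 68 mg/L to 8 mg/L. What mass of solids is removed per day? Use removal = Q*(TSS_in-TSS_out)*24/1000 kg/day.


Concentration drop: TSS_in - TSS_out = 68 - 8 = 60 mg/L
Hourly solids removed = Q * dTSS = 43.2 m^3/h * 60 mg/L = 2592 g/h  (m^3/h * mg/L = g/h)
Daily solids removed = 2592 * 24 = 62208 g/day
Convert g to kg: 62208 / 1000 = 62.208 kg/day

62.208 kg/day


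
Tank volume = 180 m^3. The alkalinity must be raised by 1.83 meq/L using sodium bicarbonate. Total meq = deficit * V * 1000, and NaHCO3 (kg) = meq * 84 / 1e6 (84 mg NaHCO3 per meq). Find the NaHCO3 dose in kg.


Tank volume in L = 180 m^3 * 1000 = 180000 L
Total meq required = 1.83 meq/L * 180000 L = 329400 meq
NaHCO3 mass = 329400 meq * 84 mg/meq / 1e6 = 27.6696 kg

27.6696 kg


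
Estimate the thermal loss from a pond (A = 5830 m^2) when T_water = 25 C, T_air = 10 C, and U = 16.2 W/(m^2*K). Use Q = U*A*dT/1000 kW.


Temperature difference dT = 25 - 10 = 15 K
Heat loss (W) = U * A * dT = 16.2 * 5830 * 15 = 1416690 W
Convert to kW: 1416690 / 1000 = 1416.69 kW

1416.69 kW


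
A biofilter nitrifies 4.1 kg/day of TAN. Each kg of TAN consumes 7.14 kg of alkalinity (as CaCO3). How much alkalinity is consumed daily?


Alkalinity factor: 7.14 kg CaCO3 consumed per kg TAN nitrified
alk = 4.1 kg TAN * 7.14 = 29.274 kg CaCO3/day

29.274 kg CaCO3/day


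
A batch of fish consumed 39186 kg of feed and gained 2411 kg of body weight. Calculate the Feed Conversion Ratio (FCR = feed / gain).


FCR = feed consumed / weight gained
FCR = 39186 kg / 2411 kg = 16.253

16.253


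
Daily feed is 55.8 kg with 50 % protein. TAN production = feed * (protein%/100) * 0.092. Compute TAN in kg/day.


Protein in feed = 55.8 * 50/100 = 27.9 kg/day
TAN = protein * 0.092 = 27.9 * 0.092 = 2.5668 kg/day

2.5668 kg/day


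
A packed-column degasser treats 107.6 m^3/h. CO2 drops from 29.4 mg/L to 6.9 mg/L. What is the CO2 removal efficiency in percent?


CO2_out / CO2_in = 6.9 / 29.4 = 0.23469388
Fraction remaining = 0.23469388
efficiency = (1 - 0.23469388) * 100 = 76.5306 %

76.5306 %


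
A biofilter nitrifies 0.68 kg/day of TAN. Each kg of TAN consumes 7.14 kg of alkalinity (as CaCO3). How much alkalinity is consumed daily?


Alkalinity factor: 7.14 kg CaCO3 consumed per kg TAN nitrified
alk = 0.68 kg TAN * 7.14 = 4.8552 kg CaCO3/day

4.8552 kg CaCO3/day


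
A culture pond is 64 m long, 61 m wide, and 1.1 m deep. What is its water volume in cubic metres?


Base area = L * W = 64 * 61 = 3904 m^2
Volume = area * depth = 3904 * 1.1 = 4294.4 m^3

4294.4 m^3


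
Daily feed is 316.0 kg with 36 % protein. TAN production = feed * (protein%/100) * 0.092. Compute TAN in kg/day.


Protein in feed = 316.0 * 36/100 = 113.76 kg/day
TAN = protein * 0.092 = 113.76 * 0.092 = 10.46592 kg/day

10.46592 kg/day


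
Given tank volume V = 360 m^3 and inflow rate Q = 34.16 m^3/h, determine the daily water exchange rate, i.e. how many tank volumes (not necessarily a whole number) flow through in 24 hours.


Daily flow volume = 34.16 m^3/h * 24 h = 819.84 m^3/day
Exchanges = daily flow / tank volume = 819.84 / 360 = 2.27733 exchanges/day

2.27733 exchanges/day


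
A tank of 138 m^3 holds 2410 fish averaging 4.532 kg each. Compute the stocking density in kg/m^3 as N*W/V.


Total biomass = 2410 fish * 4.532 kg = 10922.12 kg
Density = total biomass / volume = 10922.12 / 138 = 79.1458 kg/m^3

79.1458 kg/m^3


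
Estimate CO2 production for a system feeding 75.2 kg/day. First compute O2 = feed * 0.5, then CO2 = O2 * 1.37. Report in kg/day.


O2 = 75.2 * 0.5 = 37.6
CO2 = 37.6 * 1.37 = 51.512

51.512 kg/day


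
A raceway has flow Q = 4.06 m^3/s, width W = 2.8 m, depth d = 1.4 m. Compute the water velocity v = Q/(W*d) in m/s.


Cross-sectional area = W * d = 2.8 * 1.4 = 3.92 m^2
Velocity = Q / A = 4.06 / 3.92 = 1.03571 m/s

1.03571 m/s


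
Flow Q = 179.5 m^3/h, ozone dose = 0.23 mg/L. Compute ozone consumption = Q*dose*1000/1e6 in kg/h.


O3 demand (mg/h) = Q * dose * 1000 = 179.5 * 0.23 * 1000 = 41285 mg/h
Convert mg to kg: 41285 / 1e6 = 0.041285 kg/h

0.041285 kg/h


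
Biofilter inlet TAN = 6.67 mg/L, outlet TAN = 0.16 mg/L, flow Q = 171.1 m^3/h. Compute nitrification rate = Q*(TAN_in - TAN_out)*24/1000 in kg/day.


Concentration drop: TAN_in - TAN_out = 6.67 - 0.16 = 6.51 mg/L
Hourly TAN removed = Q * dTAN = 171.1 m^3/h * 6.51 mg/L = 1113.861 g/h  (m^3/h * mg/L = g/h)
Daily TAN removed = 1113.861 * 24 = 26732.664 g/day
Convert to kg/day: 26732.664 / 1000 = 26.732664 kg/day

26.732664 kg/day


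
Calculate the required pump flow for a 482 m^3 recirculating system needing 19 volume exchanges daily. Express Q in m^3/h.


Daily recirculation volume = 482 m^3 * 19 = 9158 m^3/day
Flow rate Q = daily volume / 24 h = 9158 / 24 = 381.583 m^3/h

381.583 m^3/h


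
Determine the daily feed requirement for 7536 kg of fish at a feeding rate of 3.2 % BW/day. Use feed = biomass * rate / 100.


Feeding rate fraction = 3.2% / 100 = 0.032
Daily feed = 7536 kg * 0.032 = 241.152 kg/day

241.152 kg/day


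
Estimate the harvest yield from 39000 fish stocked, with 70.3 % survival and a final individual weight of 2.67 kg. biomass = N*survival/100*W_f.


Survivors = 39000 * 70.3/100 = 27417 fish
Harvest biomass = survivors * W_f = 27417 * 2.67 = 73203.39 kg

73203.39 kg


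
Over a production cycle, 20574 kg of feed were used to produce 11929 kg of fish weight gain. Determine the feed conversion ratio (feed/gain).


FCR = feed consumed / weight gained
FCR = 20574 kg / 11929 kg = 1.7247

1.7247


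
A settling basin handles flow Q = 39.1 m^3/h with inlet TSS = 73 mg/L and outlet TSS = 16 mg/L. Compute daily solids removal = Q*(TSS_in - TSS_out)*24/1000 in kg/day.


Concentration drop: TSS_in - TSS_out = 73 - 16 = 57 mg/L
Hourly solids removed = Q * dTSS = 39.1 m^3/h * 57 mg/L = 2228.7 g/h  (m^3/h * mg/L = g/h)
Daily solids removed = 2228.7 * 24 = 53488.8 g/day
Convert g to kg: 53488.8 / 1000 = 53.4888 kg/day

53.4888 kg/day


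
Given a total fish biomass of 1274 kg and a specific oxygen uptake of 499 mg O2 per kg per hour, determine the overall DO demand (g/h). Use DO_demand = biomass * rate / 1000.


Total O2 consumption (mg/h) = 1274 kg * 499 mg/(kg*h) = 635726 mg/h
Convert to g/h: 635726 / 1000 = 635.726 g/h

635.726 g/h


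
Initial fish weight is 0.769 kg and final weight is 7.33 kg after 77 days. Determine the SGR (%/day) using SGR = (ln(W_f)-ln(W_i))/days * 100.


ln(W_f) = ln(7.33) = 1.9919755
ln(W_i) = ln(0.769) = -0.26266431
ln(W_f) - ln(W_i) = 1.9919755 - -0.26266431 = 2.2546398
SGR = 2.2546398 / 77 * 100 = 2.9281 %/day

2.9281 %/day


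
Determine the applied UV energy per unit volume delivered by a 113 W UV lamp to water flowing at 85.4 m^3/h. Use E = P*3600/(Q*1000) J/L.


Energy delivered per hour = 113 W * 3600 s = 406800 J/h
Volume treated per hour = 85.4 m^3/h * 1000 = 85400 L/h
dose = 406800 / 85400 = 4.76347 J/L

4.76347 J/L


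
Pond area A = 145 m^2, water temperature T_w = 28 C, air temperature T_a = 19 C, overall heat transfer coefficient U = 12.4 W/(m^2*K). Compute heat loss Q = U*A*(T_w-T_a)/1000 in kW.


Temperature difference dT = 28 - 19 = 9 K
Heat loss (W) = U * A * dT = 12.4 * 145 * 9 = 16182 W
Convert to kW: 16182 / 1000 = 16.182 kW

16.182 kW


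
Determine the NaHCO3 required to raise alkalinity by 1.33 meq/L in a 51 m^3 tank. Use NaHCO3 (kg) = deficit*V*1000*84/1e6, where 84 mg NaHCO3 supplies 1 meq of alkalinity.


Tank volume in L = 51 m^3 * 1000 = 51000 L
Total meq required = 1.33 meq/L * 51000 L = 67830 meq
NaHCO3 mass = 67830 meq * 84 mg/meq / 1e6 = 5.69772 kg

5.69772 kg


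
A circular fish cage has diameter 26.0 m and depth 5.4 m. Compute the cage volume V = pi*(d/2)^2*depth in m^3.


r = d/2 = 26.0/2 = 13 m
Base area = pi*r^2 = pi*13^2 = 530.92916 m^2
Volume = 530.92916 * 5.4 = 2867.02 m^3

2867.02 m^3


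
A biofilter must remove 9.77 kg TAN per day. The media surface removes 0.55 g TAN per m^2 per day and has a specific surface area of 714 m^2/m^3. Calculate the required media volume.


A = 9.77*1000 / 0.55 = 17763.636 m^2
V = 17763.636 / 714 = 24.879

24.879 m^3


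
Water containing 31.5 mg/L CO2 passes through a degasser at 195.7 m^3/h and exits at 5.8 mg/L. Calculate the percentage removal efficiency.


CO2_out / CO2_in = 5.8 / 31.5 = 0.18412698
Fraction remaining = 0.18412698
efficiency = (1 - 0.18412698) * 100 = 81.5873 %

81.5873 %


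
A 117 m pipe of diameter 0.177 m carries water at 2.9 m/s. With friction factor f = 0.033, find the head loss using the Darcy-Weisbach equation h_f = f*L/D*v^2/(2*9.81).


v^2 = 2.9^2 = 8.41 m^2/s^2
L/D = 117/0.177 = 661.01695
h_f = f*(L/D)*v^2/(2g) = 0.033 * 661.01695 * 8.41 / 19.62 = 9.35026 m

9.35026 m


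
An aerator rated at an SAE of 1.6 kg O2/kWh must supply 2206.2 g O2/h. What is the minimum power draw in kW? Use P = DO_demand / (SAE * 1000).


SAE in g O2/kWh = 1.6 * 1000 = 1600 g/kWh
P = DO_demand / SAE_g = 2206.2 / 1600 = 1.37887 kW

1.37887 kW


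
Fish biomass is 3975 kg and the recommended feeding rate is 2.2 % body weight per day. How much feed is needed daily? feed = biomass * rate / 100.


Feeding rate fraction = 2.2% / 100 = 0.022
Daily feed = 3975 kg * 0.022 = 87.45 kg/day

87.45 kg/day


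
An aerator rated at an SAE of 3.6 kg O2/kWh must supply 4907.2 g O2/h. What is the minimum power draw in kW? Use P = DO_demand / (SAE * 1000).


SAE in g O2/kWh = 3.6 * 1000 = 3600 g/kWh
P = DO_demand / SAE_g = 4907.2 / 3600 = 1.36311 kW

1.36311 kW


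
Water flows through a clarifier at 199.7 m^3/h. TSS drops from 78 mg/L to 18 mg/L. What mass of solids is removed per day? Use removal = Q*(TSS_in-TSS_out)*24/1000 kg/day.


Concentration drop: TSS_in - TSS_out = 78 - 18 = 60 mg/L
Hourly solids removed = Q * dTSS = 199.7 m^3/h * 60 mg/L = 11982 g/h  (m^3/h * mg/L = g/h)
Daily solids removed = 11982 * 24 = 287568 g/day
Convert g to kg: 287568 / 1000 = 287.568 kg/day

287.568 kg/day


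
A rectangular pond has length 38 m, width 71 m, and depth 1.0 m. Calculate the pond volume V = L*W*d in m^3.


Base area = L * W = 38 * 71 = 2698 m^2
Volume = area * depth = 2698 * 1.0 = 2698 m^3

2698 m^3


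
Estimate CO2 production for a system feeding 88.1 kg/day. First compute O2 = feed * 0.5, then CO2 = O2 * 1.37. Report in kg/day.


O2 = 88.1 * 0.5 = 44.05
CO2 = 44.05 * 1.37 = 60.3485

60.3485 kg/day


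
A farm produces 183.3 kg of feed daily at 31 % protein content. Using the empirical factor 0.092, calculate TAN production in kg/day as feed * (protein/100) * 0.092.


Protein in feed = 183.3 * 31/100 = 56.823 kg/day
TAN = protein * 0.092 = 56.823 * 0.092 = 5.227716 kg/day

5.227716 kg/day


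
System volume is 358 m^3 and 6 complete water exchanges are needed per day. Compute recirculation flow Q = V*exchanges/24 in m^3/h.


Daily recirculation volume = 358 m^3 * 6 = 2148 m^3/day
Flow rate Q = daily volume / 24 h = 2148 / 24 = 89.5 m^3/h

89.5 m^3/h


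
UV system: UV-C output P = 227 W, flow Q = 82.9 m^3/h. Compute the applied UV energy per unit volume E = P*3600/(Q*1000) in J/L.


Energy delivered per hour = 227 W * 3600 s = 817200 J/h
Volume treated per hour = 82.9 m^3/h * 1000 = 82900 L/h
dose = 817200 / 82900 = 9.85766 J/L

9.85766 J/L


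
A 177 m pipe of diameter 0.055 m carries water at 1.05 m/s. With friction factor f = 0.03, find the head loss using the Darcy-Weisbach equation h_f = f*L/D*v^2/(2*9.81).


v^2 = 1.05^2 = 1.1025 m^2/s^2
L/D = 177/0.055 = 3218.1818
h_f = f*(L/D)*v^2/(2g) = 0.03 * 3218.1818 * 1.1025 / 19.62 = 5.42515 m

5.42515 m


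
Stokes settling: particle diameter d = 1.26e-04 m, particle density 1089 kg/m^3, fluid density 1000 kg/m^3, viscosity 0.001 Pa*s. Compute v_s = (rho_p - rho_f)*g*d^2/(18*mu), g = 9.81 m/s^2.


Density difference: rho_p - rho_f = 1089 - 1000 = 89 kg/m^3
d^2 = (1.26e-04)^2 = 1.5876e-08 m^2
Numerator = (rho_p - rho_f) * g * d^2 = 89 * 9.81 * 1.5876e-08 = 1.3861177e-05
Denominator = 18 * mu = 18 * 0.001 = 0.018
v_s = 1.3861177e-05 / 0.018 = 7.70065e-04 m/s
Check: Re = rho_f * v_s * d / mu = 1000 * 7.70065e-04 * 1.26e-04 / 0.001 = 0.097 < 1, so Stokes' law applies.

7.70065e-04 m/s


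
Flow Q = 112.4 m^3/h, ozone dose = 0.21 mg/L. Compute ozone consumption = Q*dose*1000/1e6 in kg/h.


O3 demand (mg/h) = Q * dose * 1000 = 112.4 * 0.21 * 1000 = 23604 mg/h
Convert mg to kg: 23604 / 1e6 = 0.023604 kg/h

0.023604 kg/h


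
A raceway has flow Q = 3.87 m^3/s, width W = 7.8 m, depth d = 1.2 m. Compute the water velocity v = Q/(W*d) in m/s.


Cross-sectional area = W * d = 7.8 * 1.2 = 9.36 m^2
Velocity = Q / A = 3.87 / 9.36 = 0.413462 m/s

0.413462 m/s


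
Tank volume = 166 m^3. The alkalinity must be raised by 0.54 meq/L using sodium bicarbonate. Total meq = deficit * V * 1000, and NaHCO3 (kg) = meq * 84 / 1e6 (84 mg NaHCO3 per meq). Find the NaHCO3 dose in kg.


Tank volume in L = 166 m^3 * 1000 = 166000 L
Total meq required = 0.54 meq/L * 166000 L = 89640 meq
NaHCO3 mass = 89640 meq * 84 mg/meq / 1e6 = 7.52976 kg

7.52976 kg


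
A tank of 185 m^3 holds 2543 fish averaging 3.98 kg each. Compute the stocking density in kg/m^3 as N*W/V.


Total biomass = 2543 fish * 3.98 kg = 10121.14 kg
Density = total biomass / volume = 10121.14 / 185 = 54.7089 kg/m^3

54.7089 kg/m^3


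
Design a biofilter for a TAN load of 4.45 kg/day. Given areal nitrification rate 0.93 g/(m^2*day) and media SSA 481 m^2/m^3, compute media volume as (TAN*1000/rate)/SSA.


A = 4.45*1000 / 0.93 = 4784.9462 m^2
V = 4784.9462 / 481 = 9.94791

9.94791 m^3


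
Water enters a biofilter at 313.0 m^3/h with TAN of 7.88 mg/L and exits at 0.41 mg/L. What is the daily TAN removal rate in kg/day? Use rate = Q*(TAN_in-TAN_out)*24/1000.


Concentration drop: TAN_in - TAN_out = 7.88 - 0.41 = 7.47 mg/L
Hourly TAN removed = Q * dTAN = 313.0 m^3/h * 7.47 mg/L = 2338.11 g/h  (m^3/h * mg/L = g/h)
Daily TAN removed = 2338.11 * 24 = 56114.64 g/day
Convert to kg/day: 56114.64 / 1000 = 56.11464 kg/day

56.11464 kg/day


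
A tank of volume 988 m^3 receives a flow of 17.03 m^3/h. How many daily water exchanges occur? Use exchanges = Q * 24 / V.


Daily flow volume = 17.03 m^3/h * 24 h = 408.72 m^3/day
Exchanges = daily flow / tank volume = 408.72 / 988 = 0.413684 exchanges/day

0.413684 exchanges/day


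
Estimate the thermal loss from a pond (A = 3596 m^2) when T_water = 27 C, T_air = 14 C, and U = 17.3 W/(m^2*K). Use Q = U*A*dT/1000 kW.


Temperature difference dT = 27 - 14 = 13 K
Heat loss (W) = U * A * dT = 17.3 * 3596 * 13 = 808740.4 W
Convert to kW: 808740.4 / 1000 = 808.7404 kW

808.7404 kW


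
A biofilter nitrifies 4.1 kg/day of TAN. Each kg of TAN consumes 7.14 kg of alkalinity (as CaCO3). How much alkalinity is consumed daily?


Alkalinity factor: 7.14 kg CaCO3 consumed per kg TAN nitrified
alk = 4.1 kg TAN * 7.14 = 29.274 kg CaCO3/day

29.274 kg CaCO3/day
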